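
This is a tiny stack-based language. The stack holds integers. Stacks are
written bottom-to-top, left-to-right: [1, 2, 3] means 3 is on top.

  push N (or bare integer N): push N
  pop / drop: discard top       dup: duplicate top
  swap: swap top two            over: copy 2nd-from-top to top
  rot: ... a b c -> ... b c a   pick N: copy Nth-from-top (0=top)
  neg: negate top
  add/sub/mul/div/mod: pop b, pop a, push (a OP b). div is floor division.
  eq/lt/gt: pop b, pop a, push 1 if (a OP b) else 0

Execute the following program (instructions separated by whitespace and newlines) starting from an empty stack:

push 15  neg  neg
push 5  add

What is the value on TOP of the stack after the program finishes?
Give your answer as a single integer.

Answer: 20

Derivation:
After 'push 15': [15]
After 'neg': [-15]
After 'neg': [15]
After 'push 5': [15, 5]
After 'add': [20]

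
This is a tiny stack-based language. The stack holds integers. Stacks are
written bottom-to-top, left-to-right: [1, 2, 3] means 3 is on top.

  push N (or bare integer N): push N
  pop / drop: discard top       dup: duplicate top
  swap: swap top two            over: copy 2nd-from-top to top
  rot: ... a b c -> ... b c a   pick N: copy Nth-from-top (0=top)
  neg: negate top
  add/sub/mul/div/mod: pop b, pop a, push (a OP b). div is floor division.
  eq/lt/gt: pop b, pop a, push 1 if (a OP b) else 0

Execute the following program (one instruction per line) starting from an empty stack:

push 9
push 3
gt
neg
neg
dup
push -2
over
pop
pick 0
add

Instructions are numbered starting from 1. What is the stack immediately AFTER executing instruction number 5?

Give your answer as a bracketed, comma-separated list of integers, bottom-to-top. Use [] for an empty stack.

Answer: [1]

Derivation:
Step 1 ('push 9'): [9]
Step 2 ('push 3'): [9, 3]
Step 3 ('gt'): [1]
Step 4 ('neg'): [-1]
Step 5 ('neg'): [1]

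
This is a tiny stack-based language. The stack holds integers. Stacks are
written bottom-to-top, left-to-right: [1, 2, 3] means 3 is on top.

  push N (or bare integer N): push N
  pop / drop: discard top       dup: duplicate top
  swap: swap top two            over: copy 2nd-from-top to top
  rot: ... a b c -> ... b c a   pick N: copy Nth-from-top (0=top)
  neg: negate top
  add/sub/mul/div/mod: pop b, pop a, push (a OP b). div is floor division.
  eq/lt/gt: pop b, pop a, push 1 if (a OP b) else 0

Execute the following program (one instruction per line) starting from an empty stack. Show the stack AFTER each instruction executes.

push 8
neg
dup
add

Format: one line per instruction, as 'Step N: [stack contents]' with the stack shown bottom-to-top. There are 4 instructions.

Step 1: [8]
Step 2: [-8]
Step 3: [-8, -8]
Step 4: [-16]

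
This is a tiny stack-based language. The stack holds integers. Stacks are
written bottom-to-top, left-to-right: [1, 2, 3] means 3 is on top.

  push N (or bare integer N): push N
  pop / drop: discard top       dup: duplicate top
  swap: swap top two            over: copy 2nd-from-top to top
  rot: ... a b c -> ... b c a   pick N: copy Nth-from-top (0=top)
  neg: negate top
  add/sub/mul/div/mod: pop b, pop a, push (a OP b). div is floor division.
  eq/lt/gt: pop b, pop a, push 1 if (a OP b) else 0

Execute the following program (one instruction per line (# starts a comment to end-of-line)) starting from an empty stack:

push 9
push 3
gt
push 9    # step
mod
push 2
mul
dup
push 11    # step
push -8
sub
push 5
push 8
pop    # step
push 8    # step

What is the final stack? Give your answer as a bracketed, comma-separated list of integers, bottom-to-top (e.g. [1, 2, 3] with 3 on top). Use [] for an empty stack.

Answer: [2, 2, 19, 5, 8]

Derivation:
After 'push 9': [9]
After 'push 3': [9, 3]
After 'gt': [1]
After 'push 9': [1, 9]
After 'mod': [1]
After 'push 2': [1, 2]
After 'mul': [2]
After 'dup': [2, 2]
After 'push 11': [2, 2, 11]
After 'push -8': [2, 2, 11, -8]
After 'sub': [2, 2, 19]
After 'push 5': [2, 2, 19, 5]
After 'push 8': [2, 2, 19, 5, 8]
After 'pop': [2, 2, 19, 5]
After 'push 8': [2, 2, 19, 5, 8]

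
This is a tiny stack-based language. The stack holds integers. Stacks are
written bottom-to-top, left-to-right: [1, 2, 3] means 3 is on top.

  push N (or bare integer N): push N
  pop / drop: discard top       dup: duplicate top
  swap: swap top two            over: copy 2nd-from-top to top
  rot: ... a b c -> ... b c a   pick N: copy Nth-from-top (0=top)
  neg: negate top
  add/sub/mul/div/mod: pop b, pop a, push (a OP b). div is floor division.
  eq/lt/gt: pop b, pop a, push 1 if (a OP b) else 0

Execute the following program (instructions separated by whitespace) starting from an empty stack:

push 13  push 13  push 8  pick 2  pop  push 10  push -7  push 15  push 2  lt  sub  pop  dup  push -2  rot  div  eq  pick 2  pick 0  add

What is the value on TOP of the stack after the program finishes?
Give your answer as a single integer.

Answer: 26

Derivation:
After 'push 13': [13]
After 'push 13': [13, 13]
After 'push 8': [13, 13, 8]
After 'pick 2': [13, 13, 8, 13]
After 'pop': [13, 13, 8]
After 'push 10': [13, 13, 8, 10]
After 'push -7': [13, 13, 8, 10, -7]
After 'push 15': [13, 13, 8, 10, -7, 15]
After 'push 2': [13, 13, 8, 10, -7, 15, 2]
After 'lt': [13, 13, 8, 10, -7, 0]
After 'sub': [13, 13, 8, 10, -7]
After 'pop': [13, 13, 8, 10]
After 'dup': [13, 13, 8, 10, 10]
After 'push -2': [13, 13, 8, 10, 10, -2]
After 'rot': [13, 13, 8, 10, -2, 10]
After 'div': [13, 13, 8, 10, -1]
After 'eq': [13, 13, 8, 0]
After 'pick 2': [13, 13, 8, 0, 13]
After 'pick 0': [13, 13, 8, 0, 13, 13]
After 'add': [13, 13, 8, 0, 26]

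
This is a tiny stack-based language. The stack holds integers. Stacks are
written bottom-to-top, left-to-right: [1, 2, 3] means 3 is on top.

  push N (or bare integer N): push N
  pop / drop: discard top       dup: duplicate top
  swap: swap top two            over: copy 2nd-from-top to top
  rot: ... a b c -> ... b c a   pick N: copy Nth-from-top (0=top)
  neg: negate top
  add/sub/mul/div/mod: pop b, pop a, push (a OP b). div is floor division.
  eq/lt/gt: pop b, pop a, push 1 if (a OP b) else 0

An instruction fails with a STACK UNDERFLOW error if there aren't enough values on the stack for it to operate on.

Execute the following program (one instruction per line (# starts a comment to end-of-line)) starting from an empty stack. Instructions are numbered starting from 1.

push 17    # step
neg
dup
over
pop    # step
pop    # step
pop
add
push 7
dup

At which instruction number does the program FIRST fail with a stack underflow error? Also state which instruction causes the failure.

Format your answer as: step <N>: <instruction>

Step 1 ('push 17'): stack = [17], depth = 1
Step 2 ('neg'): stack = [-17], depth = 1
Step 3 ('dup'): stack = [-17, -17], depth = 2
Step 4 ('over'): stack = [-17, -17, -17], depth = 3
Step 5 ('pop'): stack = [-17, -17], depth = 2
Step 6 ('pop'): stack = [-17], depth = 1
Step 7 ('pop'): stack = [], depth = 0
Step 8 ('add'): needs 2 value(s) but depth is 0 — STACK UNDERFLOW

Answer: step 8: add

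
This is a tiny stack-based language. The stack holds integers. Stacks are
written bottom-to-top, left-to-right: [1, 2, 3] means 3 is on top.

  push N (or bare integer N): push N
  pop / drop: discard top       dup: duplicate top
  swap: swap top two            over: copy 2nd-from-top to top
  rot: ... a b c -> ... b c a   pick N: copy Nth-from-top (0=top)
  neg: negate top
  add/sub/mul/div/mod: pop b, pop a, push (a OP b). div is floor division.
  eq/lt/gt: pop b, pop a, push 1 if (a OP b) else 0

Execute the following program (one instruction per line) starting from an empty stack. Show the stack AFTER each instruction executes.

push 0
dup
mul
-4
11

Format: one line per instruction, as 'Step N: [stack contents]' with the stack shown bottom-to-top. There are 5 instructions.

Step 1: [0]
Step 2: [0, 0]
Step 3: [0]
Step 4: [0, -4]
Step 5: [0, -4, 11]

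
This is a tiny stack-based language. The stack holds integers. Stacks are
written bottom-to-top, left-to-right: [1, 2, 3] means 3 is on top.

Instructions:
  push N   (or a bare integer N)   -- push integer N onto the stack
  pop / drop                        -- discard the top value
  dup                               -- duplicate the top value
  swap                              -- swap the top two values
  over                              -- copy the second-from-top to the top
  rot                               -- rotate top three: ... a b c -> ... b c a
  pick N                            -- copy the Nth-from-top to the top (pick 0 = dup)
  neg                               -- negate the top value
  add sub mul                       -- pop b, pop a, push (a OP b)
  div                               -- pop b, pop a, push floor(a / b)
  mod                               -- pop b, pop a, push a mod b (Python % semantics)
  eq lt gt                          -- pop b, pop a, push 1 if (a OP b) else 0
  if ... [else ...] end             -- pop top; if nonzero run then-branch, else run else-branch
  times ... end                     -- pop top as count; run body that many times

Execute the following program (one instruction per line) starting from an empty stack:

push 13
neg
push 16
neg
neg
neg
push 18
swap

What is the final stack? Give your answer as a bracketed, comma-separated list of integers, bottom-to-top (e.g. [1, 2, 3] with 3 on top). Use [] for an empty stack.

Answer: [-13, 18, -16]

Derivation:
After 'push 13': [13]
After 'neg': [-13]
After 'push 16': [-13, 16]
After 'neg': [-13, -16]
After 'neg': [-13, 16]
After 'neg': [-13, -16]
After 'push 18': [-13, -16, 18]
After 'swap': [-13, 18, -16]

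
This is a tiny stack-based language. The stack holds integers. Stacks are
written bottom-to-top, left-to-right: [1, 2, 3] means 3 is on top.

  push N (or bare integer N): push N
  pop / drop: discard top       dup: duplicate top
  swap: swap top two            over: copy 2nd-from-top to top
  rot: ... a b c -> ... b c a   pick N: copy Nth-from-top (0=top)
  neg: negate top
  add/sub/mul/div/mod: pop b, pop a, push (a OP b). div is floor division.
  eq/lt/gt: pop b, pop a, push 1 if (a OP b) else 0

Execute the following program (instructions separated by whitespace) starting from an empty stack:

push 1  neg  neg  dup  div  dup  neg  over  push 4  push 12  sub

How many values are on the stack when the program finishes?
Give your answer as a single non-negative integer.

After 'push 1': stack = [1] (depth 1)
After 'neg': stack = [-1] (depth 1)
After 'neg': stack = [1] (depth 1)
After 'dup': stack = [1, 1] (depth 2)
After 'div': stack = [1] (depth 1)
After 'dup': stack = [1, 1] (depth 2)
After 'neg': stack = [1, -1] (depth 2)
After 'over': stack = [1, -1, 1] (depth 3)
After 'push 4': stack = [1, -1, 1, 4] (depth 4)
After 'push 12': stack = [1, -1, 1, 4, 12] (depth 5)
After 'sub': stack = [1, -1, 1, -8] (depth 4)

Answer: 4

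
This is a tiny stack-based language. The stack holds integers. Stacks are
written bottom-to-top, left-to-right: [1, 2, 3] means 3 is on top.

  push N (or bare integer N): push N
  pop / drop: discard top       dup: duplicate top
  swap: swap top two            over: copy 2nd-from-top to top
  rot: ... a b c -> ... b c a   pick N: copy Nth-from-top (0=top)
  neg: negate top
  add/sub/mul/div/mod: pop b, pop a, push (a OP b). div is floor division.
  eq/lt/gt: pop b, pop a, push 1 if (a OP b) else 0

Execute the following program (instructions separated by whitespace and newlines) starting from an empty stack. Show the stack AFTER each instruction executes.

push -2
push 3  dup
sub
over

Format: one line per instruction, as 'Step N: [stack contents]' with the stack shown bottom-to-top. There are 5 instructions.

Step 1: [-2]
Step 2: [-2, 3]
Step 3: [-2, 3, 3]
Step 4: [-2, 0]
Step 5: [-2, 0, -2]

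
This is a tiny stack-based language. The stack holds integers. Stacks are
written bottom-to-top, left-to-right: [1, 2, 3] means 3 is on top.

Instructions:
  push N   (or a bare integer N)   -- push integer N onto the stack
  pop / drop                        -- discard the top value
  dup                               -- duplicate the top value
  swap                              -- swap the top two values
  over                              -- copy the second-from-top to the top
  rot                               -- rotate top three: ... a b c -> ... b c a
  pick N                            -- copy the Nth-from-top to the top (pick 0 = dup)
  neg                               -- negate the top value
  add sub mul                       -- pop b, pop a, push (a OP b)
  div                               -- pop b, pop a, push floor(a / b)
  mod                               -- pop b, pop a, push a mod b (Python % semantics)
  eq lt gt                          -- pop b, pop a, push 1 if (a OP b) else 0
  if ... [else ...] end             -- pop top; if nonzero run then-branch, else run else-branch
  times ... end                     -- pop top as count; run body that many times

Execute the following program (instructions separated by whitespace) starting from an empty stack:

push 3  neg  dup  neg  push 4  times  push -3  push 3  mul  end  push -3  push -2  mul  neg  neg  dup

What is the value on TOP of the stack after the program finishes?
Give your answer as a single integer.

Answer: 6

Derivation:
After 'push 3': [3]
After 'neg': [-3]
After 'dup': [-3, -3]
After 'neg': [-3, 3]
After 'push 4': [-3, 3, 4]
After 'times': [-3, 3]
After 'push -3': [-3, 3, -3]
After 'push 3': [-3, 3, -3, 3]
After 'mul': [-3, 3, -9]
After 'push -3': [-3, 3, -9, -3]
  ...
After 'mul': [-3, 3, -9, -9, -9]
After 'push -3': [-3, 3, -9, -9, -9, -3]
After 'push 3': [-3, 3, -9, -9, -9, -3, 3]
After 'mul': [-3, 3, -9, -9, -9, -9]
After 'push -3': [-3, 3, -9, -9, -9, -9, -3]
After 'push -2': [-3, 3, -9, -9, -9, -9, -3, -2]
After 'mul': [-3, 3, -9, -9, -9, -9, 6]
After 'neg': [-3, 3, -9, -9, -9, -9, -6]
After 'neg': [-3, 3, -9, -9, -9, -9, 6]
After 'dup': [-3, 3, -9, -9, -9, -9, 6, 6]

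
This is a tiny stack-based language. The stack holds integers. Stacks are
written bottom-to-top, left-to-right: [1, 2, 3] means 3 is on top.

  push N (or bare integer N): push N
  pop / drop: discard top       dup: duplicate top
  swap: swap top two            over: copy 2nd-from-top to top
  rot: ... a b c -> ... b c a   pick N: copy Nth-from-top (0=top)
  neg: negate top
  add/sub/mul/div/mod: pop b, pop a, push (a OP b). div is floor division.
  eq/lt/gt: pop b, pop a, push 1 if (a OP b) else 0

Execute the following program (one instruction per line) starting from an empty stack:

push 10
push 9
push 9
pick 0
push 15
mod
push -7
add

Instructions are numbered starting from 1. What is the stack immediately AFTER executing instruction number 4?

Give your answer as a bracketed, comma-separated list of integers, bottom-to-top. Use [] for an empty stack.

Step 1 ('push 10'): [10]
Step 2 ('push 9'): [10, 9]
Step 3 ('push 9'): [10, 9, 9]
Step 4 ('pick 0'): [10, 9, 9, 9]

Answer: [10, 9, 9, 9]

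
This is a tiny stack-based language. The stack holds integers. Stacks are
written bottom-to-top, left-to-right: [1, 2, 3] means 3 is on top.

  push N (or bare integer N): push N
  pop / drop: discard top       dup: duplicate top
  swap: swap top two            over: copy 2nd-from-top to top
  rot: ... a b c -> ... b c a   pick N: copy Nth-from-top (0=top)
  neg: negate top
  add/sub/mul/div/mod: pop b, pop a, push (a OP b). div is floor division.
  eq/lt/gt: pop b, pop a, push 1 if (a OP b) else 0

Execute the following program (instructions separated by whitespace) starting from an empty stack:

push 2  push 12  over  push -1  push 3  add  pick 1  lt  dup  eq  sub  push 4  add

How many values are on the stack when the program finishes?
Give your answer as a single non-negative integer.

After 'push 2': stack = [2] (depth 1)
After 'push 12': stack = [2, 12] (depth 2)
After 'over': stack = [2, 12, 2] (depth 3)
After 'push -1': stack = [2, 12, 2, -1] (depth 4)
After 'push 3': stack = [2, 12, 2, -1, 3] (depth 5)
After 'add': stack = [2, 12, 2, 2] (depth 4)
After 'pick 1': stack = [2, 12, 2, 2, 2] (depth 5)
After 'lt': stack = [2, 12, 2, 0] (depth 4)
After 'dup': stack = [2, 12, 2, 0, 0] (depth 5)
After 'eq': stack = [2, 12, 2, 1] (depth 4)
After 'sub': stack = [2, 12, 1] (depth 3)
After 'push 4': stack = [2, 12, 1, 4] (depth 4)
After 'add': stack = [2, 12, 5] (depth 3)

Answer: 3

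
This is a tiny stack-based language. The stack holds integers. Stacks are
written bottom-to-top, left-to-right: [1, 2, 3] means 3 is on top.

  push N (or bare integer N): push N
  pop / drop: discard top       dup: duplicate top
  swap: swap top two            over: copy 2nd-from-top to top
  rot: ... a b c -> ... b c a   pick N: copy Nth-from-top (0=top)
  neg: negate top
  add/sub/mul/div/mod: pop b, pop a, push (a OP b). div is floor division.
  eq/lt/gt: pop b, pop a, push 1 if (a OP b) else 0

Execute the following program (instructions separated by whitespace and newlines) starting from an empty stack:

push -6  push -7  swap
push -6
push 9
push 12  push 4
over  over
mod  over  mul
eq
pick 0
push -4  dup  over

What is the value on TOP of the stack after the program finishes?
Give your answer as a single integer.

After 'push -6': [-6]
After 'push -7': [-6, -7]
After 'swap': [-7, -6]
After 'push -6': [-7, -6, -6]
After 'push 9': [-7, -6, -6, 9]
After 'push 12': [-7, -6, -6, 9, 12]
After 'push 4': [-7, -6, -6, 9, 12, 4]
After 'over': [-7, -6, -6, 9, 12, 4, 12]
After 'over': [-7, -6, -6, 9, 12, 4, 12, 4]
After 'mod': [-7, -6, -6, 9, 12, 4, 0]
After 'over': [-7, -6, -6, 9, 12, 4, 0, 4]
After 'mul': [-7, -6, -6, 9, 12, 4, 0]
After 'eq': [-7, -6, -6, 9, 12, 0]
After 'pick 0': [-7, -6, -6, 9, 12, 0, 0]
After 'push -4': [-7, -6, -6, 9, 12, 0, 0, -4]
After 'dup': [-7, -6, -6, 9, 12, 0, 0, -4, -4]
After 'over': [-7, -6, -6, 9, 12, 0, 0, -4, -4, -4]

Answer: -4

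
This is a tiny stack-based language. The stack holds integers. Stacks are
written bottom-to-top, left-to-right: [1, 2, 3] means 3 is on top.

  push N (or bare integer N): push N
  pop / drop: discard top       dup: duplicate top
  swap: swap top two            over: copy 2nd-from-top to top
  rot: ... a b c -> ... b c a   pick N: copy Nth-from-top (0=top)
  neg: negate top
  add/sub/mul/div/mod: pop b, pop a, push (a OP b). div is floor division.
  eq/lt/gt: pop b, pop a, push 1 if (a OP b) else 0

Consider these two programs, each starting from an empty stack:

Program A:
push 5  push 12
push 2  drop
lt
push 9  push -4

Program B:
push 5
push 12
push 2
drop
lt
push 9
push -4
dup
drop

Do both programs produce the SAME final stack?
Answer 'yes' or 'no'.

Answer: yes

Derivation:
Program A trace:
  After 'push 5': [5]
  After 'push 12': [5, 12]
  After 'push 2': [5, 12, 2]
  After 'drop': [5, 12]
  After 'lt': [1]
  After 'push 9': [1, 9]
  After 'push -4': [1, 9, -4]
Program A final stack: [1, 9, -4]

Program B trace:
  After 'push 5': [5]
  After 'push 12': [5, 12]
  After 'push 2': [5, 12, 2]
  After 'drop': [5, 12]
  After 'lt': [1]
  After 'push 9': [1, 9]
  After 'push -4': [1, 9, -4]
  After 'dup': [1, 9, -4, -4]
  After 'drop': [1, 9, -4]
Program B final stack: [1, 9, -4]
Same: yes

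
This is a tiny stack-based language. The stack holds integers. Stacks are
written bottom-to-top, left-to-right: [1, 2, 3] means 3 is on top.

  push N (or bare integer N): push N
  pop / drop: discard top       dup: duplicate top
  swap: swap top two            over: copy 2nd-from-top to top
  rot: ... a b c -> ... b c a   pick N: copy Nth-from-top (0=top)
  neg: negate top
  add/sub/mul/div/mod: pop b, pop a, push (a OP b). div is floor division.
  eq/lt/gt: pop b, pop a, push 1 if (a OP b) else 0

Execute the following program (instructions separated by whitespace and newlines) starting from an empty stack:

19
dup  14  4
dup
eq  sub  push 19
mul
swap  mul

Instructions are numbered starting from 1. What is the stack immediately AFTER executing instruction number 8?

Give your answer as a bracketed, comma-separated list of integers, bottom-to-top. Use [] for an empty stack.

Answer: [19, 19, 13, 19]

Derivation:
Step 1 ('19'): [19]
Step 2 ('dup'): [19, 19]
Step 3 ('14'): [19, 19, 14]
Step 4 ('4'): [19, 19, 14, 4]
Step 5 ('dup'): [19, 19, 14, 4, 4]
Step 6 ('eq'): [19, 19, 14, 1]
Step 7 ('sub'): [19, 19, 13]
Step 8 ('push 19'): [19, 19, 13, 19]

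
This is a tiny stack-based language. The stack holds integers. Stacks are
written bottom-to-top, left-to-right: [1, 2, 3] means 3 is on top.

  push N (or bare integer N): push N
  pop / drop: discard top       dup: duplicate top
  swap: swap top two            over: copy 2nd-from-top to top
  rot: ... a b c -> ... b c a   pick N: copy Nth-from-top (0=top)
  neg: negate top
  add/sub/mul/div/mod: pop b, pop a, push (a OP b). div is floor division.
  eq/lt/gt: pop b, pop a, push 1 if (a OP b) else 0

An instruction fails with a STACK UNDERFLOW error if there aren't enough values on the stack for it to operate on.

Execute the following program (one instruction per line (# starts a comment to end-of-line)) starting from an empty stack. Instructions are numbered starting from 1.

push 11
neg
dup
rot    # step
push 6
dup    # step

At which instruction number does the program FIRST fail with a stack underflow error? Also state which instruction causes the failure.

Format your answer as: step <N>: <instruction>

Step 1 ('push 11'): stack = [11], depth = 1
Step 2 ('neg'): stack = [-11], depth = 1
Step 3 ('dup'): stack = [-11, -11], depth = 2
Step 4 ('rot'): needs 3 value(s) but depth is 2 — STACK UNDERFLOW

Answer: step 4: rot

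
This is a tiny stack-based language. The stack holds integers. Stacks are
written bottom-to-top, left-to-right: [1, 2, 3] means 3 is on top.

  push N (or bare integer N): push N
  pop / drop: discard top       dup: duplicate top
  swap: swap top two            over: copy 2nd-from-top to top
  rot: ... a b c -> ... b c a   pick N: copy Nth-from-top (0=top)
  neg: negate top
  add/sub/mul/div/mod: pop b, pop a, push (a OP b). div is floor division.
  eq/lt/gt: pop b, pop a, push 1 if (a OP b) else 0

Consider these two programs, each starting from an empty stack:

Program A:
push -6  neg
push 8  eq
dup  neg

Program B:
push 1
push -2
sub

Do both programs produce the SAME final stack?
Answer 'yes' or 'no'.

Answer: no

Derivation:
Program A trace:
  After 'push -6': [-6]
  After 'neg': [6]
  After 'push 8': [6, 8]
  After 'eq': [0]
  After 'dup': [0, 0]
  After 'neg': [0, 0]
Program A final stack: [0, 0]

Program B trace:
  After 'push 1': [1]
  After 'push -2': [1, -2]
  After 'sub': [3]
Program B final stack: [3]
Same: no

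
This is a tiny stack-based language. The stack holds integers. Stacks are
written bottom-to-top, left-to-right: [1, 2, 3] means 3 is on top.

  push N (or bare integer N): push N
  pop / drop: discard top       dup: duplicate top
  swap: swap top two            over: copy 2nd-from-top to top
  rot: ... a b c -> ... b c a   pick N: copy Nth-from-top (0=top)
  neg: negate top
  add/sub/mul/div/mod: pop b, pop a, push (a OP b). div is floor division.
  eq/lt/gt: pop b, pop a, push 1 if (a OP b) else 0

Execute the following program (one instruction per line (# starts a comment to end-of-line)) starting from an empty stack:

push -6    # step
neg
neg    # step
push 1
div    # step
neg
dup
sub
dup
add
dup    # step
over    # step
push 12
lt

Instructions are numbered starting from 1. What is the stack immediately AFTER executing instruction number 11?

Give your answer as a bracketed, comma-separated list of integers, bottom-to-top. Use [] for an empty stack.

Step 1 ('push -6'): [-6]
Step 2 ('neg'): [6]
Step 3 ('neg'): [-6]
Step 4 ('push 1'): [-6, 1]
Step 5 ('div'): [-6]
Step 6 ('neg'): [6]
Step 7 ('dup'): [6, 6]
Step 8 ('sub'): [0]
Step 9 ('dup'): [0, 0]
Step 10 ('add'): [0]
Step 11 ('dup'): [0, 0]

Answer: [0, 0]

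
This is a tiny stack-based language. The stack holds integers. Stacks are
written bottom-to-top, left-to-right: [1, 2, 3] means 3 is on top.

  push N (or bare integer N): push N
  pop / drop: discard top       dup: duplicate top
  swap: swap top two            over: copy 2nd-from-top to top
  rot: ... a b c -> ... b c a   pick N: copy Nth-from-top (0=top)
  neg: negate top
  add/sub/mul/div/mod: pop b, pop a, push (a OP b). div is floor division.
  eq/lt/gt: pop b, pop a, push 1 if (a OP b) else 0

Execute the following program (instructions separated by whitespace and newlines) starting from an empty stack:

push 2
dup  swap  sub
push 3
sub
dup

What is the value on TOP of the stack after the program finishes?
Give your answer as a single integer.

After 'push 2': [2]
After 'dup': [2, 2]
After 'swap': [2, 2]
After 'sub': [0]
After 'push 3': [0, 3]
After 'sub': [-3]
After 'dup': [-3, -3]

Answer: -3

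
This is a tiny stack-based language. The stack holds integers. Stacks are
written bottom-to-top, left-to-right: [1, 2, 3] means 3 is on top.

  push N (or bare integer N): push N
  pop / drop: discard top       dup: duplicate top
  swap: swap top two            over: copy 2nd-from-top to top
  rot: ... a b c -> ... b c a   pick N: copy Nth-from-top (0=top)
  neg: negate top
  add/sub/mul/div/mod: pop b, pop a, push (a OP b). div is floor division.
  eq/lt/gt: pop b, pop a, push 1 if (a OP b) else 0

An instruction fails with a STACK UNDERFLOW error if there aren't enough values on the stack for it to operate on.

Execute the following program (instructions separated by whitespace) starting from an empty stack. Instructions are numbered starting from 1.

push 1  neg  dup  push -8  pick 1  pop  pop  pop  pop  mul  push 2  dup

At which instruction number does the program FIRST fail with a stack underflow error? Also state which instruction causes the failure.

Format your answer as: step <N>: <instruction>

Step 1 ('push 1'): stack = [1], depth = 1
Step 2 ('neg'): stack = [-1], depth = 1
Step 3 ('dup'): stack = [-1, -1], depth = 2
Step 4 ('push -8'): stack = [-1, -1, -8], depth = 3
Step 5 ('pick 1'): stack = [-1, -1, -8, -1], depth = 4
Step 6 ('pop'): stack = [-1, -1, -8], depth = 3
Step 7 ('pop'): stack = [-1, -1], depth = 2
Step 8 ('pop'): stack = [-1], depth = 1
Step 9 ('pop'): stack = [], depth = 0
Step 10 ('mul'): needs 2 value(s) but depth is 0 — STACK UNDERFLOW

Answer: step 10: mul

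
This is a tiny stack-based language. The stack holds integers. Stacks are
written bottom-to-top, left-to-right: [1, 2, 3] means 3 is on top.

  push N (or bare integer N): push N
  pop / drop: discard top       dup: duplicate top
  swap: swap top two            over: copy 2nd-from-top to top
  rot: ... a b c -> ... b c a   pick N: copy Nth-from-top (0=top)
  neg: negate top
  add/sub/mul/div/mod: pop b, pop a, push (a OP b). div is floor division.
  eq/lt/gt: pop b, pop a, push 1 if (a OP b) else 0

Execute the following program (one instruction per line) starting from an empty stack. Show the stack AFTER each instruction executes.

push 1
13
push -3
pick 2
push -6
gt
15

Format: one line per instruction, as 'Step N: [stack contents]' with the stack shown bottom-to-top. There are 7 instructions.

Step 1: [1]
Step 2: [1, 13]
Step 3: [1, 13, -3]
Step 4: [1, 13, -3, 1]
Step 5: [1, 13, -3, 1, -6]
Step 6: [1, 13, -3, 1]
Step 7: [1, 13, -3, 1, 15]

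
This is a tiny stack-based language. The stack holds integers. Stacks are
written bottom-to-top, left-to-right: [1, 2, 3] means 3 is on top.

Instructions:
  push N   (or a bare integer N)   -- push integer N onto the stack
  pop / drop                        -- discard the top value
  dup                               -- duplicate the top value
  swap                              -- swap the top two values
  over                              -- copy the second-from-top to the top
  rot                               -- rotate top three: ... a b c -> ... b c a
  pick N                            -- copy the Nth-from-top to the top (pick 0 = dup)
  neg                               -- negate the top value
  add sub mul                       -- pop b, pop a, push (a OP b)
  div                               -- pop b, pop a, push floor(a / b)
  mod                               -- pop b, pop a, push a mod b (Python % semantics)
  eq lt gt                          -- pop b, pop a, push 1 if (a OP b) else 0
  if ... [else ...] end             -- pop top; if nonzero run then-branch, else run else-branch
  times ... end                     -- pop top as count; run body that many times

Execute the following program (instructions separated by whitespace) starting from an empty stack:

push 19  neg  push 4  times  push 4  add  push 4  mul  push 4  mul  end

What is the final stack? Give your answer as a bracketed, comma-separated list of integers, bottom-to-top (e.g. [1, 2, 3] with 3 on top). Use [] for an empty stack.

After 'push 19': [19]
After 'neg': [-19]
After 'push 4': [-19, 4]
After 'times': [-19]
After 'push 4': [-19, 4]
After 'add': [-15]
After 'push 4': [-15, 4]
After 'mul': [-60]
After 'push 4': [-60, 4]
After 'mul': [-240]
After 'push 4': [-240, 4]
After 'add': [-236]
  ...
After 'push 4': [-3776, 4]
After 'add': [-3772]
After 'push 4': [-3772, 4]
After 'mul': [-15088]
After 'push 4': [-15088, 4]
After 'mul': [-60352]
After 'push 4': [-60352, 4]
After 'add': [-60348]
After 'push 4': [-60348, 4]
After 'mul': [-241392]
After 'push 4': [-241392, 4]
After 'mul': [-965568]

Answer: [-965568]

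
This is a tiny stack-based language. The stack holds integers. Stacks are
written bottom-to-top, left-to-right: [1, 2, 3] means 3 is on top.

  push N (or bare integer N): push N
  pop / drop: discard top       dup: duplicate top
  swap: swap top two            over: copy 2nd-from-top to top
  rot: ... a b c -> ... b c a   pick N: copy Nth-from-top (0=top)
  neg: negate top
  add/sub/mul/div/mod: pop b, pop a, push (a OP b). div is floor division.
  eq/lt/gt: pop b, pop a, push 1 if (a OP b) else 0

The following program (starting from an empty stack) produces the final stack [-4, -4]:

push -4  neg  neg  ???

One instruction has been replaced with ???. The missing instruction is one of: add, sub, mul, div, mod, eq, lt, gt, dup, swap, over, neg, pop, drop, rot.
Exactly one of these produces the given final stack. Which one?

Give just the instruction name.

Stack before ???: [-4]
Stack after ???:  [-4, -4]
The instruction that transforms [-4] -> [-4, -4] is: dup

Answer: dup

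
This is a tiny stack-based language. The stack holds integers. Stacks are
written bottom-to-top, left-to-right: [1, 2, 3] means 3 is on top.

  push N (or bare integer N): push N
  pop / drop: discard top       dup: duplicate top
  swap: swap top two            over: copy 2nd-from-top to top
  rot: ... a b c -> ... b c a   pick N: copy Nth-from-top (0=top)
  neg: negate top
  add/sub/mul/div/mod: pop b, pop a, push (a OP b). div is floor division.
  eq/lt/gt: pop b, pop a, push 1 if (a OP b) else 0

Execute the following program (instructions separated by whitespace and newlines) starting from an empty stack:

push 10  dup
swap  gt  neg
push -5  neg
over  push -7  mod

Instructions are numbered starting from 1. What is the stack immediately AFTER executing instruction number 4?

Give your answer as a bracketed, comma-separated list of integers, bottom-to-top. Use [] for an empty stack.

Answer: [0]

Derivation:
Step 1 ('push 10'): [10]
Step 2 ('dup'): [10, 10]
Step 3 ('swap'): [10, 10]
Step 4 ('gt'): [0]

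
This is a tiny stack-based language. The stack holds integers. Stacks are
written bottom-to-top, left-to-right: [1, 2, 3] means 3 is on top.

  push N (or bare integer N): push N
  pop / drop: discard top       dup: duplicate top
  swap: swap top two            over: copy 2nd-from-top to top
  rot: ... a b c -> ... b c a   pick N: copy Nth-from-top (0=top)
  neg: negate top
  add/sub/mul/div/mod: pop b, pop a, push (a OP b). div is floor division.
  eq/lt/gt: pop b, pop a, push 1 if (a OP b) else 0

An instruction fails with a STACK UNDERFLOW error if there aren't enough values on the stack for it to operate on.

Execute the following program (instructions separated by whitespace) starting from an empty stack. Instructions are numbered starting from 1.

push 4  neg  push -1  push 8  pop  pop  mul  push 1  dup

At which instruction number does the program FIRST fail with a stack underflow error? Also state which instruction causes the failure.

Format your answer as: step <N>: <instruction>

Answer: step 7: mul

Derivation:
Step 1 ('push 4'): stack = [4], depth = 1
Step 2 ('neg'): stack = [-4], depth = 1
Step 3 ('push -1'): stack = [-4, -1], depth = 2
Step 4 ('push 8'): stack = [-4, -1, 8], depth = 3
Step 5 ('pop'): stack = [-4, -1], depth = 2
Step 6 ('pop'): stack = [-4], depth = 1
Step 7 ('mul'): needs 2 value(s) but depth is 1 — STACK UNDERFLOW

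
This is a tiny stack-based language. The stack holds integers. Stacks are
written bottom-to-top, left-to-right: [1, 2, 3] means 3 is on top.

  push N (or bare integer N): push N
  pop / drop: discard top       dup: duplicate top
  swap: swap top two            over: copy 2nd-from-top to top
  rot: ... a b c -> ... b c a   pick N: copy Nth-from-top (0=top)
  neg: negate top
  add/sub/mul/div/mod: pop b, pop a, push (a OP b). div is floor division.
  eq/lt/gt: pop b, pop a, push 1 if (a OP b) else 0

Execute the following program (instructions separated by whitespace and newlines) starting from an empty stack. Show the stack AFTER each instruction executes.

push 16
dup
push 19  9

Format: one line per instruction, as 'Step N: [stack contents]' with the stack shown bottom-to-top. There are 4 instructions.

Step 1: [16]
Step 2: [16, 16]
Step 3: [16, 16, 19]
Step 4: [16, 16, 19, 9]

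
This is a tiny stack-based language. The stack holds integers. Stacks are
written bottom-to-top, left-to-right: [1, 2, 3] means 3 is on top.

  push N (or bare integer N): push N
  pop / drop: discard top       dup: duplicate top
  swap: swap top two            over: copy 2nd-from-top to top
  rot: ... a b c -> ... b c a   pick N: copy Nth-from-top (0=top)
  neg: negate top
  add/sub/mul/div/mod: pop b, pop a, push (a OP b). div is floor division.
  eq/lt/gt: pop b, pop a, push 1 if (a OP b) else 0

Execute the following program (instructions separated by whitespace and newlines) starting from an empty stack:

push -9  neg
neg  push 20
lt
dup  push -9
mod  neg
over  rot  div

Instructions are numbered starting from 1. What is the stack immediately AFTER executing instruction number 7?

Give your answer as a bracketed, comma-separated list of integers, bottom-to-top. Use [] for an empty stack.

Step 1 ('push -9'): [-9]
Step 2 ('neg'): [9]
Step 3 ('neg'): [-9]
Step 4 ('push 20'): [-9, 20]
Step 5 ('lt'): [1]
Step 6 ('dup'): [1, 1]
Step 7 ('push -9'): [1, 1, -9]

Answer: [1, 1, -9]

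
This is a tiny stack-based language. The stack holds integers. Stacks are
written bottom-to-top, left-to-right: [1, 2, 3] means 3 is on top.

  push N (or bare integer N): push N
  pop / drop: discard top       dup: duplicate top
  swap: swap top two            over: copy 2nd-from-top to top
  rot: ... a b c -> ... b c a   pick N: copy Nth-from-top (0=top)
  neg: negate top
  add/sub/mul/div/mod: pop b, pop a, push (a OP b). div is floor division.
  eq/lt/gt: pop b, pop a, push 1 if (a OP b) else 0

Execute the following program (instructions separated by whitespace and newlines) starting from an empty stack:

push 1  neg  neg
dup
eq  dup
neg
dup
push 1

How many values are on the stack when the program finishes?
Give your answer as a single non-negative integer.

After 'push 1': stack = [1] (depth 1)
After 'neg': stack = [-1] (depth 1)
After 'neg': stack = [1] (depth 1)
After 'dup': stack = [1, 1] (depth 2)
After 'eq': stack = [1] (depth 1)
After 'dup': stack = [1, 1] (depth 2)
After 'neg': stack = [1, -1] (depth 2)
After 'dup': stack = [1, -1, -1] (depth 3)
After 'push 1': stack = [1, -1, -1, 1] (depth 4)

Answer: 4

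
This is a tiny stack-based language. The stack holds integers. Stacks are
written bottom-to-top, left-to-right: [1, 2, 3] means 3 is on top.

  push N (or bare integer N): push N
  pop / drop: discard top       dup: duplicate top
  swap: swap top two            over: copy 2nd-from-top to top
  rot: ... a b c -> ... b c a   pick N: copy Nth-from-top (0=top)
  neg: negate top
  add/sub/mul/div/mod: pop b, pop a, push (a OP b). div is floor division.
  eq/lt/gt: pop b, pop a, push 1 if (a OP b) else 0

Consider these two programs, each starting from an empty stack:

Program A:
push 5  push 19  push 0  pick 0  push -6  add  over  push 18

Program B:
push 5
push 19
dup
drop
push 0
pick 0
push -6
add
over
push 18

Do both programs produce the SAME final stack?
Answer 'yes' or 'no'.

Program A trace:
  After 'push 5': [5]
  After 'push 19': [5, 19]
  After 'push 0': [5, 19, 0]
  After 'pick 0': [5, 19, 0, 0]
  After 'push -6': [5, 19, 0, 0, -6]
  After 'add': [5, 19, 0, -6]
  After 'over': [5, 19, 0, -6, 0]
  After 'push 18': [5, 19, 0, -6, 0, 18]
Program A final stack: [5, 19, 0, -6, 0, 18]

Program B trace:
  After 'push 5': [5]
  After 'push 19': [5, 19]
  After 'dup': [5, 19, 19]
  After 'drop': [5, 19]
  After 'push 0': [5, 19, 0]
  After 'pick 0': [5, 19, 0, 0]
  After 'push -6': [5, 19, 0, 0, -6]
  After 'add': [5, 19, 0, -6]
  After 'over': [5, 19, 0, -6, 0]
  After 'push 18': [5, 19, 0, -6, 0, 18]
Program B final stack: [5, 19, 0, -6, 0, 18]
Same: yes

Answer: yes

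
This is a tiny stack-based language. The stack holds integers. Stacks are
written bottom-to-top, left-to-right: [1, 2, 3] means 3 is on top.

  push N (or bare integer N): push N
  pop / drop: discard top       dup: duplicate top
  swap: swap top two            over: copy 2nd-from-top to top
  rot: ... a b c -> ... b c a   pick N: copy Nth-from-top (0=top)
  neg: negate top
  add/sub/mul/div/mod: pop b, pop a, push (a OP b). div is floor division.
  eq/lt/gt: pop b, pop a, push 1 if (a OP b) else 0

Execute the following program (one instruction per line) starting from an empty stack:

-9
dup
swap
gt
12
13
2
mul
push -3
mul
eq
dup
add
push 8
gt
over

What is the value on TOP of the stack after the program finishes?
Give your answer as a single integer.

After 'push -9': [-9]
After 'dup': [-9, -9]
After 'swap': [-9, -9]
After 'gt': [0]
After 'push 12': [0, 12]
After 'push 13': [0, 12, 13]
After 'push 2': [0, 12, 13, 2]
After 'mul': [0, 12, 26]
After 'push -3': [0, 12, 26, -3]
After 'mul': [0, 12, -78]
After 'eq': [0, 0]
After 'dup': [0, 0, 0]
After 'add': [0, 0]
After 'push 8': [0, 0, 8]
After 'gt': [0, 0]
After 'over': [0, 0, 0]

Answer: 0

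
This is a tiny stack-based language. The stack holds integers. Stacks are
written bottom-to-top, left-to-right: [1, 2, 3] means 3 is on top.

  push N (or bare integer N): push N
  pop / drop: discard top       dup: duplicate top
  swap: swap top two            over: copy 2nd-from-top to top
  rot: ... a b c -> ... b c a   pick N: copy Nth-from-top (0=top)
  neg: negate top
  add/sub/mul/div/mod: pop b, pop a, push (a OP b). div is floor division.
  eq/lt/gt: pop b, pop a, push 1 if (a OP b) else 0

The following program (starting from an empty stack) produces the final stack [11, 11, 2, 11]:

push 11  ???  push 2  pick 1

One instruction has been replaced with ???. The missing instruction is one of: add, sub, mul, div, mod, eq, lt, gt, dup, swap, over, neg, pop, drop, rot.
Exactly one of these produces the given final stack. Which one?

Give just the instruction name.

Answer: dup

Derivation:
Stack before ???: [11]
Stack after ???:  [11, 11]
The instruction that transforms [11] -> [11, 11] is: dup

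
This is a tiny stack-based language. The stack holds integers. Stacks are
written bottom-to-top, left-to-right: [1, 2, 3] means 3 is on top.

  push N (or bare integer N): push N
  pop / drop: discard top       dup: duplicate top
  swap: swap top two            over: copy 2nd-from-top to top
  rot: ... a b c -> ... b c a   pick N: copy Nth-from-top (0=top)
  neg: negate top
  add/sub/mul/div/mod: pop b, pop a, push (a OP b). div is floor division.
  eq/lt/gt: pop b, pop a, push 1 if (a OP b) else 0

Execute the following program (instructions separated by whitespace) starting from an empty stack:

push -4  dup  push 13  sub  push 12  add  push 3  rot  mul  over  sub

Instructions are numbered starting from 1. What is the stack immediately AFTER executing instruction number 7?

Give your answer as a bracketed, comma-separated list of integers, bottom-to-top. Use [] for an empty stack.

Step 1 ('push -4'): [-4]
Step 2 ('dup'): [-4, -4]
Step 3 ('push 13'): [-4, -4, 13]
Step 4 ('sub'): [-4, -17]
Step 5 ('push 12'): [-4, -17, 12]
Step 6 ('add'): [-4, -5]
Step 7 ('push 3'): [-4, -5, 3]

Answer: [-4, -5, 3]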